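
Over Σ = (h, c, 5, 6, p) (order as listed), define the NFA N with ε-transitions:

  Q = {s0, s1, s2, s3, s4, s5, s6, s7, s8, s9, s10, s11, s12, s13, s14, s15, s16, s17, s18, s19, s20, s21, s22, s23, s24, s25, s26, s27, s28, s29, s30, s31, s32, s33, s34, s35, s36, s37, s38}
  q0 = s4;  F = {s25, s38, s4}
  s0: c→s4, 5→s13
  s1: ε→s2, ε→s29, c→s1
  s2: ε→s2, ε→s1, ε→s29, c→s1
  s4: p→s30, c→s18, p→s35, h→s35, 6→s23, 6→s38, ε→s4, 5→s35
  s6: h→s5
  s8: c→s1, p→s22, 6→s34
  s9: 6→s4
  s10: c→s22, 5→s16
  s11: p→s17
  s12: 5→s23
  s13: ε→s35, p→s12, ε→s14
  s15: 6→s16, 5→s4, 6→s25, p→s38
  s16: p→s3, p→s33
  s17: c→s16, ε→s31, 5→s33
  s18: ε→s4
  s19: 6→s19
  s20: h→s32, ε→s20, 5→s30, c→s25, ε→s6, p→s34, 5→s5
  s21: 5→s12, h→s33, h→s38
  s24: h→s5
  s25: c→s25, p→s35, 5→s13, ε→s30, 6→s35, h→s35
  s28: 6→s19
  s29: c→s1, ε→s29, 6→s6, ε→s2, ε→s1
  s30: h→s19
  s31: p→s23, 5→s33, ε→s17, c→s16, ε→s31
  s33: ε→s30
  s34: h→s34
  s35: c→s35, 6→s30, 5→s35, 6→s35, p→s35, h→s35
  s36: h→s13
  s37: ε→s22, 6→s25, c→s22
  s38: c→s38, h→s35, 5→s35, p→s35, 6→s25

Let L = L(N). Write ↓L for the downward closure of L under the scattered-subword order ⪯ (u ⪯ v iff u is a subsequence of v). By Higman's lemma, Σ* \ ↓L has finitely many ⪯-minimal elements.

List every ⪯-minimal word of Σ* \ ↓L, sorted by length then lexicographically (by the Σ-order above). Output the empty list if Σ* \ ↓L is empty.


min(Σ*\↓L) = [h, 5, p, 666].

|Q|=39, |F|=3, |δ|=86 (20 ε).
min D↑ (4 st, q0=0, F={1}): 0:h→1,c→0,5→1,6→2,p→1 1:h→1,c→1,5→1,6→1,p→1 2:h→1,c→2,5→1,6→3,p→1 3:h→1,c→3,5→1,6→1,p→1 [Hopcroft].
'h': run [11, 3] end={s19,s30,s35} rej; 1/1 deletions ∈↓L.
'5': |S_i|=[11, 7] end={s12,s13,s14,s19,s23,s30,s35} ∉↓L; 1/1 single-dels accept.
'p': run [11, 5] end={s12,s19,s23,s30,s35} rej; 1/1 del acc.
'666': N↓-sim [11, 9, 8, 3] end={s19,s30,s35} ∉↓L; 3/3 single-dels accept.
4 minimals (antichain).


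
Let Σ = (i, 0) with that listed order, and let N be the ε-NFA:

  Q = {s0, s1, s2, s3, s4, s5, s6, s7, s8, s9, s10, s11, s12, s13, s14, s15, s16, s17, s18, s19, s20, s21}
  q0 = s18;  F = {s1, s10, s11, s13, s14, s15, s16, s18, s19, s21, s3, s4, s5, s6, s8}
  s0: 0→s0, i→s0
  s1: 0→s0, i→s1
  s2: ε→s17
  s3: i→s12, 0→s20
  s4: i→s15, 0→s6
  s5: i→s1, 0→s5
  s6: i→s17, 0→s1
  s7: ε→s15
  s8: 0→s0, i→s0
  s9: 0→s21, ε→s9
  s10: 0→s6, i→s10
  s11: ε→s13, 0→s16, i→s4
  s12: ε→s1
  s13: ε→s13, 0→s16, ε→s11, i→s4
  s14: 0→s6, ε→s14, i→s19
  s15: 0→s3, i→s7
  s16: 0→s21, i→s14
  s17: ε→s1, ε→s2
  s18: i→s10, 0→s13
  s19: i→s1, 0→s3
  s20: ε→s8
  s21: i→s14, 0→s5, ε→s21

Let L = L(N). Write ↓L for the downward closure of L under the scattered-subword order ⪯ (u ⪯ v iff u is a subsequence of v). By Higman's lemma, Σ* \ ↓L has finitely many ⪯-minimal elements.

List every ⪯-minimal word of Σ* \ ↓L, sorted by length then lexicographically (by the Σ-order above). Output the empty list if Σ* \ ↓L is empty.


min(Σ*\↓L) = [i0i0, i000, 0ii00i, 00iii0, 0000i0].

|Q|=22, |F|=15, |δ|=45 (12 ε).
min D↑ (15 st, q0=0, F={10}): 0:i→1,0→2 1:i→1,0→3 2:i→4,0→5 3:i→6,0→6 4:i→7,0→3 5:i→8,0→9 6:i→6,0→10 7:i→7,0→11 8:i→12,0→3 9:i→8,0→13 10:i→10,0→10 11:i→6,0→14 12:i→6,0→11 13:i→6,0→13 14:i→10,0→10 [Hopcroft].
'i0i0': N↓-sim [21, 15, 9, 5, 1] end={s0} rej; 4/4 single-dels accept.
'i000': |S_i|=[21, 15, 9, 4, 1] end={s0} rej; 4/4 del acc.
'0ii00i': |S_i|=[21, 19, 14, 11, 6, 3, 1] end={s0} — reject; 6/6 deletions ∈↓L.
'00iii0': run [21, 19, 14, 11, 9, 3, 1] end={s0} — reject; 6/6 deletions ∈↓L.
'0000i0': N↓-sim [21, 19, 14, 13, 10, 5, 1] end={s0} rej; 6/6 deletions ∈↓L.
5 obstructions.


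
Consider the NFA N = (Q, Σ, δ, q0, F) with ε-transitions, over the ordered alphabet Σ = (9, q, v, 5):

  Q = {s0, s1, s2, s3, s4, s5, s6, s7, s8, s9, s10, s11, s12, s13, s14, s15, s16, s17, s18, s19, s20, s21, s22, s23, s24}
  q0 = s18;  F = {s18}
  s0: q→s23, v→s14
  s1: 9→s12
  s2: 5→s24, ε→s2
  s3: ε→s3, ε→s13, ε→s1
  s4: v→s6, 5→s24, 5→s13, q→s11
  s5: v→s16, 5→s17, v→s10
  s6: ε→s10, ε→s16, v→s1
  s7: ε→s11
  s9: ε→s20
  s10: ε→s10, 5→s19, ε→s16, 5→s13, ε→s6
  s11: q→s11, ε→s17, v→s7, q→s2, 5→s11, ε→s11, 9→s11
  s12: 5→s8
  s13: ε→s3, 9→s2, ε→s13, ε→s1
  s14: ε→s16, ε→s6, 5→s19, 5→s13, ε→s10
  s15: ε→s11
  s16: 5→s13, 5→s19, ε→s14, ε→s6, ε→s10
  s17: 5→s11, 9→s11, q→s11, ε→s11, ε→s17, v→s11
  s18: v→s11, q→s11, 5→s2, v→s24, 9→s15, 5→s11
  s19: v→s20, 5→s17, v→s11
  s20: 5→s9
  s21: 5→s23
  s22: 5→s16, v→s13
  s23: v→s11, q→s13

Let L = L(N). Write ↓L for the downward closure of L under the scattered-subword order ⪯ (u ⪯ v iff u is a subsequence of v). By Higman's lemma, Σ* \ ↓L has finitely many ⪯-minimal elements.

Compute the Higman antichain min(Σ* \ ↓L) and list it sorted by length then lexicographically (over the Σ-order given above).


Antichain: [9, q, v, 5].

|Q|=25, |F|=1, |δ|=69 (25 ε).
min D↑ (2 st, q0=0, F={1}): 0:9→1,q→1,v→1,5→1 1:9→1,q→1,v→1,5→1 [Hopcroft].
'9': |S_i|=[7, 6] end={s11,s15,s17,s2,s24,s7} ∉↓L; 1/1 single-dels accept.
'q': run [7, 5] end={s11,s17,s2,s24,s7} rej; 1/1 deletions ∈↓L.
'v': run [7, 5] end={s11,s17,s2,s24,s7} ∉↓L; 1/1 del acc.
'5': run [7, 5] end={s11,s17,s2,s24,s7} — reject; 1/1 deletions ∈↓L.
4 obstructions.


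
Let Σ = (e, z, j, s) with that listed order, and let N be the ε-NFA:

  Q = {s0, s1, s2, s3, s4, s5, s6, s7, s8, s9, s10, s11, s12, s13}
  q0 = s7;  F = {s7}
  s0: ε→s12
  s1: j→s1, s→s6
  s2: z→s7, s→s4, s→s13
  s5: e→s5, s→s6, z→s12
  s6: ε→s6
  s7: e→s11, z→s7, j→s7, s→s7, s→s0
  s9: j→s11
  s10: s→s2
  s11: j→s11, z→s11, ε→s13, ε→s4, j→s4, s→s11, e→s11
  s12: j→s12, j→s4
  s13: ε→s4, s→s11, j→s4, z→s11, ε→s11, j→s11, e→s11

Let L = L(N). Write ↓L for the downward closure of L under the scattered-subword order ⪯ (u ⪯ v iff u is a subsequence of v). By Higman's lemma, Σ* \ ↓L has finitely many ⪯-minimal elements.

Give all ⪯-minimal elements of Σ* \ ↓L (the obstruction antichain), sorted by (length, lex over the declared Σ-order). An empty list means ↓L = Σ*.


|Q|=14, |F|=1, |δ|=33 (6 ε).
min D↑ (2 st, q0=0, F={1}): 0:e→1,z→0,j→0,s→0 1:e→1,z→1,j→1,s→1.
'e': N↓-sim [6, 3] end={s11,s13,s4} rej; 1/1 del acc.
1 minimals (antichain).

min(Σ*\↓L) = [e].


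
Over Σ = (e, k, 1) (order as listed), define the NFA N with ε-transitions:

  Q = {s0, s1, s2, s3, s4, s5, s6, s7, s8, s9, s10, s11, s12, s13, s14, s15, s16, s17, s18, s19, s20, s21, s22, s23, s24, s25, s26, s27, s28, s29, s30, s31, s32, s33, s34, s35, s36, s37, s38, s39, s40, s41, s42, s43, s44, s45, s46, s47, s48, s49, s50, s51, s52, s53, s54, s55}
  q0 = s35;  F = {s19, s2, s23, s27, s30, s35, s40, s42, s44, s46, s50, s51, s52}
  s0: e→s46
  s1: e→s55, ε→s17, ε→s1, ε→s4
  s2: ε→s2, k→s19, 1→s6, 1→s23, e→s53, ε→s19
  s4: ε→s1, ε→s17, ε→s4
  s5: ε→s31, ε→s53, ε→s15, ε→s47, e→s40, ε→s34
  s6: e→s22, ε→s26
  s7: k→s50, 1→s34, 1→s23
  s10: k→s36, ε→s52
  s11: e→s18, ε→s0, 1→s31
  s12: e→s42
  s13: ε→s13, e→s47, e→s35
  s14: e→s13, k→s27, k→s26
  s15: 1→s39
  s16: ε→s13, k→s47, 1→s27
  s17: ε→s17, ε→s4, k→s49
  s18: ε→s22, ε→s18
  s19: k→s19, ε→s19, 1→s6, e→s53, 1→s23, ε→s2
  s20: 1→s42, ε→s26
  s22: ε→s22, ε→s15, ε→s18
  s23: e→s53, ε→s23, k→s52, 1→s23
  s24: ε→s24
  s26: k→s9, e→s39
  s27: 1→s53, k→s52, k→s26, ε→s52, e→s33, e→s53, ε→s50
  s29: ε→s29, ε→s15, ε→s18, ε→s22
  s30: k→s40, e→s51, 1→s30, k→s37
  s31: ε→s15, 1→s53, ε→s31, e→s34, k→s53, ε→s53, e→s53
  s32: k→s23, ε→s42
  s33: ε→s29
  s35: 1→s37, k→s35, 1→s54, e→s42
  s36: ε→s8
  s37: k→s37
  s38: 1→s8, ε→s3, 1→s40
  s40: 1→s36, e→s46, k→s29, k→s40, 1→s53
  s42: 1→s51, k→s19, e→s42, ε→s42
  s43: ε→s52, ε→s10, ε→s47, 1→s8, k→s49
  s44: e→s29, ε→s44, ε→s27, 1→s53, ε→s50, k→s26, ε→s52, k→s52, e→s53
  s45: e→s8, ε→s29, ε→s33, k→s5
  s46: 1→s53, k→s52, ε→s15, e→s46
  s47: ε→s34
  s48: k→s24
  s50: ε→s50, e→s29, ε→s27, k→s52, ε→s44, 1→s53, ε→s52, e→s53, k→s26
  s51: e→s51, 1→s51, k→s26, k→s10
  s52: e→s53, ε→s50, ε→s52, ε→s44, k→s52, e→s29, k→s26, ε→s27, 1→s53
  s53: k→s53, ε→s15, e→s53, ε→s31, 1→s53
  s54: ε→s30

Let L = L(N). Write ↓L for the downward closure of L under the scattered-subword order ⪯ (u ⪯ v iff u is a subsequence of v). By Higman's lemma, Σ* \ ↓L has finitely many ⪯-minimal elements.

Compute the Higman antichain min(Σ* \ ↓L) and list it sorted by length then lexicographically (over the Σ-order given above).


|Q|=56, |F|=13, |δ|=159 (66 ε).
min D↑ (10 st, q0=0, F={6}): 0:e→1,k→0,1→2 1:e→1,k→3,1→4 2:e→4,k→5,1→2 3:e→6,k→3,1→7 4:e→4,k→8,1→4 5:e→9,k→5,1→6 6:e→6,k→6,1→6 7:e→6,k→8,1→7 8:e→6,k→8,1→6 9:e→9,k→8,1→6 [Hopcroft].
'eke': run [30, 25, 22, 9] end={s15,s18,s22,s29,s31,s33,s34,s39,s53} — reject; 3/3 deletions ∈↓L.
'1k1': |S_i|=[30, 26, 21, 7] end={s15,s31,s34,s36,s39,s53,s8} ∉↓L; 3/3 del acc.
2 obstructions.

A = [eke, 1k1].


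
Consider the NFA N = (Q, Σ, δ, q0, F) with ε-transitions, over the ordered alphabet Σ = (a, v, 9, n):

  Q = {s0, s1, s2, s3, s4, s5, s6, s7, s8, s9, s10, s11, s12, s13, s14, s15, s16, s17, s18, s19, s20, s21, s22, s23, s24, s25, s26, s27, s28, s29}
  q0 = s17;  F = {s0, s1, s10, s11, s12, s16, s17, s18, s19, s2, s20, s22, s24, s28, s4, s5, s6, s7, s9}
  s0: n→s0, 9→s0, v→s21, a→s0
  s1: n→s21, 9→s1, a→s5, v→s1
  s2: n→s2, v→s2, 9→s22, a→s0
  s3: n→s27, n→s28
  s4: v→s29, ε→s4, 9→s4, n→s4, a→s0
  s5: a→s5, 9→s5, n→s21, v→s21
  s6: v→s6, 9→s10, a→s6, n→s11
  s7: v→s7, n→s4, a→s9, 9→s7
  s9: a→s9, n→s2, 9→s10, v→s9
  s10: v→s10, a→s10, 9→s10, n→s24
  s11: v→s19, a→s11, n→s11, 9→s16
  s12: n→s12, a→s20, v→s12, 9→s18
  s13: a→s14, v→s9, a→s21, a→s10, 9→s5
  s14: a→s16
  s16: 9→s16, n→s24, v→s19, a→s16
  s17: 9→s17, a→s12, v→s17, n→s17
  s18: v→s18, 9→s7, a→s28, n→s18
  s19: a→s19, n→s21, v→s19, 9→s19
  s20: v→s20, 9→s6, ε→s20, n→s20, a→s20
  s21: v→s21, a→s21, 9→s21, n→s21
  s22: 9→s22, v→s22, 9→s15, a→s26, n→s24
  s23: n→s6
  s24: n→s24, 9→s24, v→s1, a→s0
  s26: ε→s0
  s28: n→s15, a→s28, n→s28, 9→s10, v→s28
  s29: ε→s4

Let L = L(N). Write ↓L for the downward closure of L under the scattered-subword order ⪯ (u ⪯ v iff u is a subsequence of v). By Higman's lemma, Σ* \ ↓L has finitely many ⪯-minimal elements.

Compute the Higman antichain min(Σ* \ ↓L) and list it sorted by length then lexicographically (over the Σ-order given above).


Antichain: [aa9nvn, a99nav].

|Q|=30, |F|=19, |δ|=95 (4 ε).
min D↑ (20 st, q0=0, F={17}): 0:a→1,v→0,9→0,n→0 1:a→2,v→1,9→3,n→1 2:a→2,v→2,9→4,n→2 3:a→5,v→3,9→6,n→3 4:a→4,v→4,9→7,n→8 5:a→5,v→5,9→7,n→5 6:a→9,v→6,9→6,n→10 7:a→7,v→7,9→7,n→11 8:a→8,v→12,9→13,n→8 9:a→9,v→9,9→7,n→14 10:a→15,v→10,9→10,n→10 11:a→15,v→16,9→11,n→11 12:a→12,v→12,9→12,n→17 13:a→13,v→12,9→13,n→11 14:a→15,v→14,9→18,n→14 15:a→15,v→17,9→15,n→15 16:a→19,v→16,9→16,n→17 17:a→17,v→17,9→17,n→17 18:a→15,v→18,9→18,n→11 19:a→19,v→17,9→19,n→17 [Hopcroft].
'aa9nvn': |S_i|=[23, 22, 17, 13, 8, 4, 1] end={s21} rej; 6/6 del acc.
'a99nav': run [23, 22, 20, 16, 11, 4, 1] end={s21} — reject; 6/6 deletions ∈↓L.
2 words, ⪯-incomp.


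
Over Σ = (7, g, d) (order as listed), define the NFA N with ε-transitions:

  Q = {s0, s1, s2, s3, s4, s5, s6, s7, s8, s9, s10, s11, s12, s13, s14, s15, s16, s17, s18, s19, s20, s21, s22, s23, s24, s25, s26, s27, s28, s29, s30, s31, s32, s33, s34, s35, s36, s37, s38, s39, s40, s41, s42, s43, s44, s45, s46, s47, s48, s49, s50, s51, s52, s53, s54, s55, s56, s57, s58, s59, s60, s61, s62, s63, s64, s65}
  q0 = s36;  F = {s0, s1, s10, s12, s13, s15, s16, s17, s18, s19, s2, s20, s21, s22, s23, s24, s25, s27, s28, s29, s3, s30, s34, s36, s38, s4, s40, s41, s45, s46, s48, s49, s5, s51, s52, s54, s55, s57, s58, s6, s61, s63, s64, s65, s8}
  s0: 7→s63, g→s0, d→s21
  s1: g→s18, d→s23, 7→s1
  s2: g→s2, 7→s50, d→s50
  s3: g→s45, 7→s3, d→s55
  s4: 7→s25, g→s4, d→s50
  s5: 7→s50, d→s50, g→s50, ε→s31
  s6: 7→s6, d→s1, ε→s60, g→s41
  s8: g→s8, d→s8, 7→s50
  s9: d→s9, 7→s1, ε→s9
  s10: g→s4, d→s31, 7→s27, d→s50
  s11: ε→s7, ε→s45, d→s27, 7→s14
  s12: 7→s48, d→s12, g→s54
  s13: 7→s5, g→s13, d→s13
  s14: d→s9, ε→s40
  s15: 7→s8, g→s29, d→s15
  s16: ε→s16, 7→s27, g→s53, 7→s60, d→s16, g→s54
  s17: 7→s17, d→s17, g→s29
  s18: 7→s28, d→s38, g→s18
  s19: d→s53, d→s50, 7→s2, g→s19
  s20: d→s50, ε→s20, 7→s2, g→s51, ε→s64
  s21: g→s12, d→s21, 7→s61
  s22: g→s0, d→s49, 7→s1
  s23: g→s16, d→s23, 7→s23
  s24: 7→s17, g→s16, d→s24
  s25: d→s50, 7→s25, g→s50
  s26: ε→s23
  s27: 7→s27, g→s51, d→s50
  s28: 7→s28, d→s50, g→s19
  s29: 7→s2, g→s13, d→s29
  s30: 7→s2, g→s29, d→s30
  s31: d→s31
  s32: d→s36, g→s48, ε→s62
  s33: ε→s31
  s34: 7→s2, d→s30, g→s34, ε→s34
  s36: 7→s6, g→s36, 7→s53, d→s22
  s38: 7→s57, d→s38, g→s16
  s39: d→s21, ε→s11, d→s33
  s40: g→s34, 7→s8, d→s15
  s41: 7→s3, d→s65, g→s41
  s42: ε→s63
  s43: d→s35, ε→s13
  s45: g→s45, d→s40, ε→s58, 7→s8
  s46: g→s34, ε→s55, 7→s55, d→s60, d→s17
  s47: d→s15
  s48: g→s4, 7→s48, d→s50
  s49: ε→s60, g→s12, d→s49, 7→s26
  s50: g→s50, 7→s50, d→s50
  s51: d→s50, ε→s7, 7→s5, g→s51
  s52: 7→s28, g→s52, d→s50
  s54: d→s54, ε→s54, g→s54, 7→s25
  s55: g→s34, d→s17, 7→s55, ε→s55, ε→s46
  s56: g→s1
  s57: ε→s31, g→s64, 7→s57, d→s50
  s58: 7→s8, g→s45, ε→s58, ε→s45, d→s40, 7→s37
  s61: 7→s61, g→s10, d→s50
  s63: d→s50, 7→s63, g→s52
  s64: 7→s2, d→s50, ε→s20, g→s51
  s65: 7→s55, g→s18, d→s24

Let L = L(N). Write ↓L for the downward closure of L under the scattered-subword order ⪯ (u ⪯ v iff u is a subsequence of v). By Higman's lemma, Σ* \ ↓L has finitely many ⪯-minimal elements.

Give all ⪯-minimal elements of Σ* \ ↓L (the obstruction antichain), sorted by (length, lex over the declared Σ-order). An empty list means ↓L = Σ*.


A = [dg7d, 7g7g77, ddgg7g].

|Q|=66, |F|=45, |δ|=185 (27 ε).
min D↑ (43 st, q0=0, F={21}): 0:7→1,g→0,d→2 1:7→1,g→3,d→4 2:7→4,g→5,d→6 3:7→7,g→3,d→8 4:7→4,g→9,d→10 5:7→11,g→5,d→12 6:7→10,g→13,d→6 7:7→7,g→14,d→15 8:7→15,g→9,d→16 9:7→17,g→9,d→18 10:7→10,g→19,d→10 11:7→11,g→20,d→21 12:7→22,g→13,d→12 13:7→23,g→24,d→13 14:7→25,g→14,d→26 15:7→15,g→27,d→28 16:7→28,g→19,d→16 17:7→17,g→29,d→21 18:7→30,g→19,d→18 19:7→31,g→24,d→19 20:7→17,g→20,d→21 21:7→21,g→21,d→21 22:7→22,g→32,d→21 23:7→23,g→33,d→21 24:7→34,g→24,d→24 25:7→21,g→25,d→25 26:7→25,g→27,d→35 27:7→36,g→27,d→37 28:7→28,g→38,d→28 29:7→36,g→29,d→21 30:7→30,g→39,d→21 31:7→31,g→40,d→21 32:7→31,g→33,d→21 33:7→34,g→33,d→21 34:7→34,g→21,d→21 35:7→25,g→38,d→35 36:7→21,g→36,d→21 37:7→36,g→38,d→37 38:7→36,g→41,d→38 39:7→36,g→40,d→21 40:7→42,g→40,d→21 41:7→42,g→41,d→41 42:7→21,g→21,d→21 [Hopcroft].
'dg7d': run [52, 45, 33, 21, 3] end={s31,s50,s53} — reject; 4/4 del acc.
'7g7g77': run [52, 46, 39, 29, 20, 6, 1] end={s50} rej; 6/6 single-dels accept.
'ddgg7g': |S_i|=[52, 45, 32, 21, 12, 4, 1] end={s50} — reject; 6/6 deletions ∈↓L.
3 minimals (antichain).


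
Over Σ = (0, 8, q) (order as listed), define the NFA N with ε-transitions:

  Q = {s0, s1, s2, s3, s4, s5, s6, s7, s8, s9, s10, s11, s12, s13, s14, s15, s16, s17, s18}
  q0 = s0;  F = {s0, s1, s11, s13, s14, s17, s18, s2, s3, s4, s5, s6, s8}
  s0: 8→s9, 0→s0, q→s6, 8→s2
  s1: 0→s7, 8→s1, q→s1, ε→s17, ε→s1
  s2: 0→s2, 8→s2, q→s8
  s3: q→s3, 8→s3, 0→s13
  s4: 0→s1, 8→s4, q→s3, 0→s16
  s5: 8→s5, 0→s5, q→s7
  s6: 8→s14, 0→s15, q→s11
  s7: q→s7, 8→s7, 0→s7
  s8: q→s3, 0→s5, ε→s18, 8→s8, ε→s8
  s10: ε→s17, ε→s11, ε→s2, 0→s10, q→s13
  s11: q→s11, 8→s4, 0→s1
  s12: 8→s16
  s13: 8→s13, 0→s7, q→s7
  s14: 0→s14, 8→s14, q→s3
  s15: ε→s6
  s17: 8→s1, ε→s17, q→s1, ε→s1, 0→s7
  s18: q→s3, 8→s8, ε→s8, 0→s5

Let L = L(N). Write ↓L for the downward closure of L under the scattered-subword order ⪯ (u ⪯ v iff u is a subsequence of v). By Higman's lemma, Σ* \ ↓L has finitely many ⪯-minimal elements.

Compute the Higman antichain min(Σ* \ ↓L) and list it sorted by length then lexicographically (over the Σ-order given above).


|Q|=19, |F|=13, |δ|=58 (11 ε).
min D↑ (12 st, q0=0, F={10}): 0:0→0,8→1,q→2 1:0→1,8→1,q→3 2:0→2,8→4,q→5 3:0→6,8→3,q→7 4:0→4,8→4,q→7 5:0→8,8→9,q→5 6:0→6,8→6,q→10 7:0→11,8→7,q→7 8:0→10,8→8,q→8 9:0→8,8→9,q→7 10:0→10,8→10,q→10 11:0→10,8→11,q→10 (ε-aug+det+¬).
'8q0q': N↓-sim [17, 13, 8, 3, 1] end={s7} ∉↓L; 4/4 deletions ∈↓L.
'qq00': |S_i|=[17, 14, 8, 5, 1] end={s7} ∉↓L; 4/4 deletions ∈↓L.
2 words, ⪯-incomp.

min(Σ*\↓L) = [8q0q, qq00].


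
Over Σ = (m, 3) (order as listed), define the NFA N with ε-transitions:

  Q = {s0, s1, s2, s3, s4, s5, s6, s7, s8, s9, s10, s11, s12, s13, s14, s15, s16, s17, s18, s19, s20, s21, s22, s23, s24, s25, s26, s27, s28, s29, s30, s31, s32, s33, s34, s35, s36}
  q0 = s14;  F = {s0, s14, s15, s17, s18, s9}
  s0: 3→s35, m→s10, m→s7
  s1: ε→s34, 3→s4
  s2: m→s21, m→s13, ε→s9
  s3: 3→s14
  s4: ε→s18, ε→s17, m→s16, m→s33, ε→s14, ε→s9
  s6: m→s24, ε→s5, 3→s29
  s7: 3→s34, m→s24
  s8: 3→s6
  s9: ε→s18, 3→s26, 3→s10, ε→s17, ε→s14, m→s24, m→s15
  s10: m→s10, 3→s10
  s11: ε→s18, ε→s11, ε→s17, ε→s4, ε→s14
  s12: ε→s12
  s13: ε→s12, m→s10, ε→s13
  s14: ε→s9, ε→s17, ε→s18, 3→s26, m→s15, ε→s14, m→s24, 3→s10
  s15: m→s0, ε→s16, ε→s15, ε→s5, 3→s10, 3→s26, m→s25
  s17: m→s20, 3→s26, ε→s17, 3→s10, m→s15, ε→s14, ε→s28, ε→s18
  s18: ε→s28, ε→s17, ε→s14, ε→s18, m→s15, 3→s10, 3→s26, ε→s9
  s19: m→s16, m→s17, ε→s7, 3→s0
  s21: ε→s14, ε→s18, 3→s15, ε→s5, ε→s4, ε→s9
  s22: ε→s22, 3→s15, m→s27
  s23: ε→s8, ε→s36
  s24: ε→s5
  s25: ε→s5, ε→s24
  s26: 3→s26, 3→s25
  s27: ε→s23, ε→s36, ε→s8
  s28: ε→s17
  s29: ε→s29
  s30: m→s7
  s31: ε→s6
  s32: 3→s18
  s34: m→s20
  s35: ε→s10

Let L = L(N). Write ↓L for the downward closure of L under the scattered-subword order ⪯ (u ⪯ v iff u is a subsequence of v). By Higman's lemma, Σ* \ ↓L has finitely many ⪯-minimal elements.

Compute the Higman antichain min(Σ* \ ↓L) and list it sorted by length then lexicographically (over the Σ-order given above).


|Q|=37, |F|=6, |δ|=100 (53 ε).
min D↑ (4 st, q0=0, F={2}): 0:m→1,3→2 1:m→3,3→2 2:m→2,3→2 3:m→2,3→2.
'3': |S_i|=[17, 8] end={s10,s20,s24,s25,s26,s34,s35,s5} — reject; 1/1 deletions ∈↓L.
'mmm': run [17, 12, 9, 6] end={s10,s20,s24,s34,s5,s7} ∉↓L; 3/3 deletions ∈↓L.
2 words, ⪯-incomp.

A = [3, mmm].


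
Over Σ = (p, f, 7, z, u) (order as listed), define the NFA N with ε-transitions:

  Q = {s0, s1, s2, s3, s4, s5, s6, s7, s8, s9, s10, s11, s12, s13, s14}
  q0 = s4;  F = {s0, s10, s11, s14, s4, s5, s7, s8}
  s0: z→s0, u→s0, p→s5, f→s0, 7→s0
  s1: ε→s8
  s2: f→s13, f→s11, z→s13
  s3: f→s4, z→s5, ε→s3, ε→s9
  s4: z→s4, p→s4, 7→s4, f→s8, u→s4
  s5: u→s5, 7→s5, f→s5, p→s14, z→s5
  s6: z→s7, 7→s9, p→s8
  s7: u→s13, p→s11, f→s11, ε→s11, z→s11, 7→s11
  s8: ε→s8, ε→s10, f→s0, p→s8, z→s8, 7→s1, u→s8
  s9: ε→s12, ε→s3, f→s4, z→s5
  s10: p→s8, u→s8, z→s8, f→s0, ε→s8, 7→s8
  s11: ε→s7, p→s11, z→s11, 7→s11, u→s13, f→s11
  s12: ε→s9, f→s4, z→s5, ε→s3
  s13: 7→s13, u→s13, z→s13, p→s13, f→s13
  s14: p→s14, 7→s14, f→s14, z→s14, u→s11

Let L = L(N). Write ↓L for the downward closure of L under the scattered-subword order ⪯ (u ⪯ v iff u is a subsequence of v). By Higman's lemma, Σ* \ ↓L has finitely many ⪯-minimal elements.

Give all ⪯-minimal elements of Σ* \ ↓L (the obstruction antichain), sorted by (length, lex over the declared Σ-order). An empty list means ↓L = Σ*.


|Q|=15, |F|=8, |δ|=69 (12 ε).
min D↑ (7 st, q0=0, F={6}): 0:p→0,f→1,7→0,z→0,u→0 1:p→1,f→2,7→1,z→1,u→1 2:p→3,f→2,7→2,z→2,u→2 3:p→4,f→3,7→3,z→3,u→3 4:p→4,f→4,7→4,z→4,u→5 5:p→5,f→5,7→5,z→5,u→6 6:p→6,f→6,7→6,z→6,u→6 [Hopcroft].
'ffppuu': |S_i|=[10, 9, 6, 5, 4, 3, 1] end={s13} ∉↓L; 6/6 del acc.
1 words, ⪯-incomp.

min(Σ*\↓L) = [ffppuu].


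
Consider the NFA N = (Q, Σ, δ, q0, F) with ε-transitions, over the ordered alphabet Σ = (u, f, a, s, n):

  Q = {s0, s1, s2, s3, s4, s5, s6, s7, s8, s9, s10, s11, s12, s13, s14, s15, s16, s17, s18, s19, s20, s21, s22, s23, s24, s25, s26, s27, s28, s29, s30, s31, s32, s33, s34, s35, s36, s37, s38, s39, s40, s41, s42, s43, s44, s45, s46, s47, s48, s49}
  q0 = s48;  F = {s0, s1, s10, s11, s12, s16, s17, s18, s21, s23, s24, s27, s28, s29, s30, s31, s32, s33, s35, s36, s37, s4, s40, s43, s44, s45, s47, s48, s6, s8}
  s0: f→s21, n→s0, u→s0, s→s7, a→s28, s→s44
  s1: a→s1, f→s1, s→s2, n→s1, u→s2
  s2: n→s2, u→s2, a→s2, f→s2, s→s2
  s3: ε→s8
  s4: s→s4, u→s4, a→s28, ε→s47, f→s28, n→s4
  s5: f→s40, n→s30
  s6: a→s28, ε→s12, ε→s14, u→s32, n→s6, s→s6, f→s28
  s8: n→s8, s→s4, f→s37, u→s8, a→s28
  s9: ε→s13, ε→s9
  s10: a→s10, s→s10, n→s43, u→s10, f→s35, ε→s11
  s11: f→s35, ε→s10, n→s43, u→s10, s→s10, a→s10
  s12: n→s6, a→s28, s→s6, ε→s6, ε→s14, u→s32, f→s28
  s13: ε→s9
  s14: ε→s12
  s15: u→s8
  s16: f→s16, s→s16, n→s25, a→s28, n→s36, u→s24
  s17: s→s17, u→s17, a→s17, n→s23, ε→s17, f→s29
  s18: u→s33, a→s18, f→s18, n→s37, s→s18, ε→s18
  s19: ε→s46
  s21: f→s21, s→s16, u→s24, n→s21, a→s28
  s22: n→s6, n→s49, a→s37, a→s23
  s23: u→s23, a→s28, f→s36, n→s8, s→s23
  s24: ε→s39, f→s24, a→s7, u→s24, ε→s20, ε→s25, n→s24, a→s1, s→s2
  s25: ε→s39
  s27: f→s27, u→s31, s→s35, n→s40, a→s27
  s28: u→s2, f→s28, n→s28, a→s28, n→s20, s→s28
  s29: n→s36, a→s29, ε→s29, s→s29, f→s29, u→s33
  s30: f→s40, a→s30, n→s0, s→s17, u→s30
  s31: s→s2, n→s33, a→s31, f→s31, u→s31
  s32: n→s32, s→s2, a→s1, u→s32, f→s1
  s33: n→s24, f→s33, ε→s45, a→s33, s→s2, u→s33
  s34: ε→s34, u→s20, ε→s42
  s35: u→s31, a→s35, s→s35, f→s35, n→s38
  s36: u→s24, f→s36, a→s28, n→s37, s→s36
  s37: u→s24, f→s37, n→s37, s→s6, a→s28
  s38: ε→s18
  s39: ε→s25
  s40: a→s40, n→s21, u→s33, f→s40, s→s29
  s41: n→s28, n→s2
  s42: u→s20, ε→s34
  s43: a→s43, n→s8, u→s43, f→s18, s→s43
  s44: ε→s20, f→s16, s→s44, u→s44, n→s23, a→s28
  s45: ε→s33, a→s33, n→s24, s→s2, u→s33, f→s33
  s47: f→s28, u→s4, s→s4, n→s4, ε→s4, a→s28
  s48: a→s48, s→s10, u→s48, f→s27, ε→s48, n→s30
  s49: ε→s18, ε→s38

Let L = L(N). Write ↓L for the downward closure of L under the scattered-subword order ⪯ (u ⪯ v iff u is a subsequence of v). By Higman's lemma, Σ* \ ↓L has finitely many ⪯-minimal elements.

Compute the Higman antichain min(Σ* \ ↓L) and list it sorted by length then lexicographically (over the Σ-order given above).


min(Σ*\↓L) = [fus, nnau, snnsfu].

|Q|=50, |F|=30, |δ|=202 (32 ε).
min D↑ (27 st, q0=0, F={10}): 0:u→0,f→1,a→0,s→2,n→3 1:u→4,f→1,a→1,s→5,n→6 2:u→2,f→5,a→2,s→2,n→7 3:u→3,f→6,a→3,s→8,n→9 4:u→4,f→4,a→4,s→10,n→11 5:u→4,f→5,a→5,s→5,n→12 6:u→11,f→6,a→6,s→13,n→14 7:u→7,f→12,a→7,s→7,n→15 8:u→8,f→13,a→8,s→8,n→16 9:u→9,f→14,a→17,s→18,n→9 10:u→10,f→10,a→10,s→10,n→10 11:u→11,f→11,a→11,s→10,n→19 12:u→11,f→12,a→12,s→12,n→20 13:u→11,f→13,a→13,s→13,n→21 14:u→19,f→14,a→17,s→22,n→14 15:u→15,f→20,a→17,s→23,n→15 16:u→16,f→21,a→17,s→16,n→15 17:u→10,f→17,a→17,s→17,n→17 18:u→18,f→22,a→17,s→18,n→16 19:u→19,f→19,a→24,s→10,n→19 20:u→19,f→20,a→17,s→25,n→20 21:u→19,f→21,a→17,s→21,n→20 22:u→19,f→22,a→17,s→22,n→21 23:u→23,f→17,a→17,s→23,n→23 24:u→10,f→24,a→24,s→10,n→24 25:u→26,f→17,a→17,s→25,n→25 26:u→26,f→24,a→24,s→10,n→26 [Hopcroft].
'fus': run [37, 25, 11, 1] end={s2} ∉↓L; 3/3 deletions ∈↓L.
'nnau': |S_i|=[37, 31, 22, 5, 1] end={s2} — reject; 4/4 deletions ∈↓L.
'snnsfu': N↓-sim [37, 31, 23, 16, 10, 4, 1] end={s2} — reject; 6/6 del acc.
3 minimals (antichain).


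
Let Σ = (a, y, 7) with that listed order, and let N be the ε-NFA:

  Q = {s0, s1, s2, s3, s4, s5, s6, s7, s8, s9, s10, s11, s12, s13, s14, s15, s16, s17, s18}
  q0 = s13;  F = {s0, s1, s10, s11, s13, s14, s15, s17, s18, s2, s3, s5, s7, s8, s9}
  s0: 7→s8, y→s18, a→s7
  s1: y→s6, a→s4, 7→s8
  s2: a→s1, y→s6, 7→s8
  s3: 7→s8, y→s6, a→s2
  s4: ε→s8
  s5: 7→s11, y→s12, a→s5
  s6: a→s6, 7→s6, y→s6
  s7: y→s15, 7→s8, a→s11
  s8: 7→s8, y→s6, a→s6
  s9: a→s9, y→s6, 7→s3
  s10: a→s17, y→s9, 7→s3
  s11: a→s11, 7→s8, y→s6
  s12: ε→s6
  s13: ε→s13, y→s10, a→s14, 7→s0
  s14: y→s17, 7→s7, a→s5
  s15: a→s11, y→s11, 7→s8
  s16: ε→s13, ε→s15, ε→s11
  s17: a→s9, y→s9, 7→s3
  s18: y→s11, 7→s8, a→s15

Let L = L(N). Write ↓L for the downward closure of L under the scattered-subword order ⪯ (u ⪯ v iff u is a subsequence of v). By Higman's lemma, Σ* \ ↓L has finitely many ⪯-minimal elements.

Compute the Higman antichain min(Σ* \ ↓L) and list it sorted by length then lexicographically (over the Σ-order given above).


|Q|=19, |F|=15, |δ|=54 (6 ε).
min D↑ (16 st, q0=0, F={11}): 0:a→1,y→2,7→3 1:a→4,y→5,7→6 2:a→5,y→7,7→8 3:a→6,y→9,7→10 4:a→4,y→11,7→12 5:a→7,y→7,7→8 6:a→12,y→13,7→10 7:a→7,y→11,7→8 8:a→14,y→11,7→10 9:a→13,y→12,7→10 10:a→11,y→11,7→10 11:a→11,y→11,7→11 12:a→12,y→11,7→10 13:a→12,y→12,7→10 14:a→15,y→11,7→10 15:a→10,y→11,7→10.
'aay': N↓-sim [18, 14, 10, 2] end={s12,s6} rej; 3/3 del acc.
'yyy': N↓-sim [18, 13, 8, 1] end={s6} — reject; 3/3 del acc.
'y7y': N↓-sim [18, 13, 6, 1] end={s6} — reject; 3/3 single-dels accept.
'77a': N↓-sim [18, 11, 2, 1] end={s6} rej; 3/3 single-dels accept.
'77y': N↓-sim [18, 11, 2, 1] end={s6} — reject; 3/3 deletions ∈↓L.
'y7aaaa': run [18, 13, 6, 5, 4, 3, 1] end={s6} ∉↓L; 6/6 del acc.
6 minimals (antichain).

A = [aay, yyy, y7y, 77a, 77y, y7aaaa].


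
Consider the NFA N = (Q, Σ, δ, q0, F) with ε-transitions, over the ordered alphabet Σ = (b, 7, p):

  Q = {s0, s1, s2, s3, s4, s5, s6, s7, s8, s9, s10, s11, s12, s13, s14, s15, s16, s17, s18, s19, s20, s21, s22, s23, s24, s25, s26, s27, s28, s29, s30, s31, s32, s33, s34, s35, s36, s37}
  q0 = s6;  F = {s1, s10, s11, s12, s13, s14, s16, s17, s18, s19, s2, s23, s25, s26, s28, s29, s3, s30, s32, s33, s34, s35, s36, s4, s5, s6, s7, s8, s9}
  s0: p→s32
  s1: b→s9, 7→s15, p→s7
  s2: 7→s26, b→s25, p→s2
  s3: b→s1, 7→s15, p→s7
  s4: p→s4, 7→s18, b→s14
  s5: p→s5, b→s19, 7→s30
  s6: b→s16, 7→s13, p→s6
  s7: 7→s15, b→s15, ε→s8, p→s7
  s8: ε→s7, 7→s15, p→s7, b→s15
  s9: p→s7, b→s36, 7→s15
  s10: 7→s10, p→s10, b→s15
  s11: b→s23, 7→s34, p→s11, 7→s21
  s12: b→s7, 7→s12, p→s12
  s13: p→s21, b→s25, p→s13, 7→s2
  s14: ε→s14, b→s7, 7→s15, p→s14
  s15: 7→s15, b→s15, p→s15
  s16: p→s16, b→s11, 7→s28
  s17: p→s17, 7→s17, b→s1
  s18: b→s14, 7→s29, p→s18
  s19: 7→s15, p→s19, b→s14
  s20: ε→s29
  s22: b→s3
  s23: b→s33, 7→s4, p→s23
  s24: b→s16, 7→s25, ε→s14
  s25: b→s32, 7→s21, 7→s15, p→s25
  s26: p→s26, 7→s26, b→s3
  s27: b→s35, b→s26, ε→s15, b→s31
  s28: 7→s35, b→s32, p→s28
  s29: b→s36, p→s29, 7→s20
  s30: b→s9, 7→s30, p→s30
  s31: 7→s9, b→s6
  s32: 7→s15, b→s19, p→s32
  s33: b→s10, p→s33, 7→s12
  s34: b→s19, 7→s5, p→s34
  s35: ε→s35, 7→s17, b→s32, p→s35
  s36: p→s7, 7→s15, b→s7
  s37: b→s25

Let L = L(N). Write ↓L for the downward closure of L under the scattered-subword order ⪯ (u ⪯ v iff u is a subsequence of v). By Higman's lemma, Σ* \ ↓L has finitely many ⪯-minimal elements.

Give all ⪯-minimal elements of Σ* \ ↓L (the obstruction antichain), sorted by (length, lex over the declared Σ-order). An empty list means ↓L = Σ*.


Antichain: [7b7, bbbbbb, 777bpb].

|Q|=38, |F|=29, |δ|=110 (7 ε).
min D↑ (29 st, q0=0, F={11}): 0:b→1,7→2,p→0 1:b→3,7→4,p→1 2:b→5,7→6,p→2 3:b→7,7→8,p→3 4:b→9,7→10,p→4 5:b→9,7→11,p→5 6:b→5,7→12,p→6 7:b→13,7→14,p→7 8:b→15,7→16,p→8 9:b→15,7→11,p→9 10:b→9,7→17,p→10 11:b→11,7→11,p→11 12:b→18,7→12,p→12 13:b→19,7→20,p→13 14:b→21,7→22,p→14 15:b→21,7→11,p→15 16:b→15,7→23,p→16 17:b→24,7→17,p→17 18:b→24,7→11,p→25 19:b→11,7→19,p→19 20:b→25,7→20,p→20 21:b→25,7→11,p→21 22:b→21,7→26,p→22 23:b→27,7→23,p→23 24:b→27,7→11,p→25 25:b→11,7→11,p→25 26:b→28,7→26,p→26 27:b→28,7→11,p→25 28:b→25,7→11,p→25.
'7b7': N↓-sim [32, 27, 12, 2] end={s15,s21} ∉↓L; 3/3 single-dels accept.
'bbbbbb': N↓-sim [32, 28, 22, 15, 8, 4, 1] end={s15} ∉↓L; 6/6 del acc.
'777bpb': |S_i|=[32, 27, 23, 15, 7, 3, 1] end={s15} rej; 6/6 deletions ∈↓L.
3 words, ⪯-incomp.


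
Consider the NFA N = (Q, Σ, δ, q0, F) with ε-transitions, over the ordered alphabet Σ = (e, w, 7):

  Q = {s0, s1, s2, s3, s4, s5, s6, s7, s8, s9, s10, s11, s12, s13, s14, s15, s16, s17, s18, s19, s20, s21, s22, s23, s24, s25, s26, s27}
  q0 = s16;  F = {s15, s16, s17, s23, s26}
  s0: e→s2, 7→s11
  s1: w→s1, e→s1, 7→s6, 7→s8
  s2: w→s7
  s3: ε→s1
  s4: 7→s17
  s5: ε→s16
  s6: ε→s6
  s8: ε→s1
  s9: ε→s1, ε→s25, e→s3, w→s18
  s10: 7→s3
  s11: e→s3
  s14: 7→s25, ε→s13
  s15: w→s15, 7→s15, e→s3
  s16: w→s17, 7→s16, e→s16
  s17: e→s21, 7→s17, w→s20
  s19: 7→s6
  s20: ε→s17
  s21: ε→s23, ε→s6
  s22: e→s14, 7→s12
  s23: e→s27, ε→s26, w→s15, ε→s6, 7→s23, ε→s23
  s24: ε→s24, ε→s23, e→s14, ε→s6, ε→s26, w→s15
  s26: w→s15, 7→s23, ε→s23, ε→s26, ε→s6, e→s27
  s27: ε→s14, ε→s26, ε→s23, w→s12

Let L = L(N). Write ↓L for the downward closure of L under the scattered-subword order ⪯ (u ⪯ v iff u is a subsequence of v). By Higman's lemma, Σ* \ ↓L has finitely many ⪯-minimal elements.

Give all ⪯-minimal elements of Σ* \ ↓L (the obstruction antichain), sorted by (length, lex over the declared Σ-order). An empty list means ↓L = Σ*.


|Q|=28, |F|=5, |δ|=57 (23 ε).
min D↑ (5 st, q0=0, F={4}): 0:e→0,w→1,7→0 1:e→2,w→1,7→1 2:e→2,w→3,7→2 3:e→4,w→3,7→3 4:e→4,w→4,7→4 (ε-aug+det+¬).
'wewe': N↓-sim [16, 15, 13, 6, 4] end={s1,s3,s6,s8} rej; 4/4 single-dels accept.
1 minimals (antichain).

Antichain: [wewe].


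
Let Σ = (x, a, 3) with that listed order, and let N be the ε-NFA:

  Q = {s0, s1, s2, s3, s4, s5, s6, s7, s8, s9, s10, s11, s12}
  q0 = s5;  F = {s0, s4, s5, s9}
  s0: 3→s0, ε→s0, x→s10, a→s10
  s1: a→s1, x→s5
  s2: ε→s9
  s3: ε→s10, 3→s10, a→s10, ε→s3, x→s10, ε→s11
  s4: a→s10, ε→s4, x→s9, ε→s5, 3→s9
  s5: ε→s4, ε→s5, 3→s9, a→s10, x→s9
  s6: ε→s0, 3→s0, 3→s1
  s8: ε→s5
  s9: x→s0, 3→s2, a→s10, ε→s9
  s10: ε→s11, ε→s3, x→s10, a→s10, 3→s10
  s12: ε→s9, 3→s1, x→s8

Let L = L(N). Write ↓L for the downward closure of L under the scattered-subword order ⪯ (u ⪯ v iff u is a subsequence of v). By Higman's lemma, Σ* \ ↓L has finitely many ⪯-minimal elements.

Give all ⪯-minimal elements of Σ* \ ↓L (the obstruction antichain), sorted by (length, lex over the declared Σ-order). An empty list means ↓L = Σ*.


|Q|=13, |F|=4, |δ|=39 (15 ε).
min D↑ (4 st, q0=0, F={2}): 0:x→1,a→2,3→1 1:x→3,a→2,3→1 2:x→2,a→2,3→2 3:x→2,a→2,3→3 (ε-aug+det+¬).
'a': run [8, 3] end={s10,s11,s3} — reject; 1/1 del acc.
'xxx': run [8, 6, 4, 3] end={s10,s11,s3} — reject; 3/3 del acc.
'3xx': run [8, 6, 4, 3] end={s10,s11,s3} ∉↓L; 3/3 deletions ∈↓L.
3 words, ⪯-incomp.

min(Σ*\↓L) = [a, xxx, 3xx].


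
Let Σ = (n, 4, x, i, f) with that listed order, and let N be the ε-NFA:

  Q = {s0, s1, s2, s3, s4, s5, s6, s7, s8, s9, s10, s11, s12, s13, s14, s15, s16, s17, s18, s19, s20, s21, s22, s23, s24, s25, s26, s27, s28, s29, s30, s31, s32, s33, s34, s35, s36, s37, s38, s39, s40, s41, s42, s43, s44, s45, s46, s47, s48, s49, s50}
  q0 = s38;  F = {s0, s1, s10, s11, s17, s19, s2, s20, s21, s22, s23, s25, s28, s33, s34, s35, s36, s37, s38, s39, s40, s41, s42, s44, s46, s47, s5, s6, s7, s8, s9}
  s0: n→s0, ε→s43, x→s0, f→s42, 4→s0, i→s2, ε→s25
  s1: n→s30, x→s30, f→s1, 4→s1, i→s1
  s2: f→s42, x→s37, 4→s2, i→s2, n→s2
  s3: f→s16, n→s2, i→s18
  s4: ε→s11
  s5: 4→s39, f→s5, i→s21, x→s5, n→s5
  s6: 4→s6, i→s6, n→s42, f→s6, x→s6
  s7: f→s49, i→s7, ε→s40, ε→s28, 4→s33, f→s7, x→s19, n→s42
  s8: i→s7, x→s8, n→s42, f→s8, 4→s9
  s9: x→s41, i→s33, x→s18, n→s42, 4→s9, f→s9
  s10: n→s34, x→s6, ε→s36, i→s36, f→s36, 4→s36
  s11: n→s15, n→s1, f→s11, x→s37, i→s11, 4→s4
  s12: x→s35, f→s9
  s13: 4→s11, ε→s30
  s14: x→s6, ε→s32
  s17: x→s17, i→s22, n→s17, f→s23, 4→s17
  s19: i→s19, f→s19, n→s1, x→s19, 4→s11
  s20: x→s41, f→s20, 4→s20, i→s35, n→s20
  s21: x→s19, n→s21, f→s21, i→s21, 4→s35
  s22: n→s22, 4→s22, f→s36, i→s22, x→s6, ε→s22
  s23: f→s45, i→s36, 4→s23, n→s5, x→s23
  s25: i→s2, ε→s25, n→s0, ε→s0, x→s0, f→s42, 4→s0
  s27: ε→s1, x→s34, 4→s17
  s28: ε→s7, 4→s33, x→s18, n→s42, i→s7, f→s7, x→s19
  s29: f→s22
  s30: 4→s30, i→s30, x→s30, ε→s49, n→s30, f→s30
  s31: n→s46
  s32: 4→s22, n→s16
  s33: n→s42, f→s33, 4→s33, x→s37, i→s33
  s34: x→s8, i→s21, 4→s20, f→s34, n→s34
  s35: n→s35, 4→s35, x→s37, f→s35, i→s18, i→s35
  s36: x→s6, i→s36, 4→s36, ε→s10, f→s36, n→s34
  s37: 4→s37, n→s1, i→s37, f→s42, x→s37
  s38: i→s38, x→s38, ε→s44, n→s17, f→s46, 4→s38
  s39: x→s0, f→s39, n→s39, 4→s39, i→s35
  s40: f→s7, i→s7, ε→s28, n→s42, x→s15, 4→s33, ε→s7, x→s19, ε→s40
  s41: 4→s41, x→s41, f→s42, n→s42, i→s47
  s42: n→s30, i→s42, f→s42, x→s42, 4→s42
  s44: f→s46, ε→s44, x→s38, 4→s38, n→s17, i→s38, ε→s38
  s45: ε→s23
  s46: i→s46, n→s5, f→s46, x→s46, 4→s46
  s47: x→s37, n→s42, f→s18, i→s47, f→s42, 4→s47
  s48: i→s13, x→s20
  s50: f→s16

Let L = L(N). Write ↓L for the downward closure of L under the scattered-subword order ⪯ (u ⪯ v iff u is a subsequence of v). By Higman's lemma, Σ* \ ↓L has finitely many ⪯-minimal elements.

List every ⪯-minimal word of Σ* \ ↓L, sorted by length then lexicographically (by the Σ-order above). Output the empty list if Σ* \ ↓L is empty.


|Q|=51, |F|=31, |δ|=205 (22 ε).
min D↑ (27 st, q0=0, F={15}): 0:n→1,4→0,x→0,i→0,f→2 1:n→1,4→1,x→1,i→3,f→4 2:n→5,4→2,x→2,i→2,f→2 3:n→3,4→3,x→6,i→3,f→7 4:n→5,4→4,x→4,i→7,f→4 5:n→5,4→8,x→5,i→9,f→5 6:n→10,4→6,x→6,i→6,f→6 7:n→11,4→7,x→6,i→7,f→7 8:n→8,4→8,x→12,i→13,f→8 9:n→9,4→13,x→14,i→9,f→9 10:n→15,4→10,x→10,i→10,f→10 11:n→11,4→16,x→17,i→9,f→11 12:n→12,4→12,x→12,i→18,f→10 13:n→13,4→13,x→19,i→13,f→13 14:n→20,4→21,x→14,i→14,f→14 15:n→15,4→15,x→15,i→15,f→15 16:n→16,4→16,x→22,i→13,f→16 17:n→10,4→23,x→17,i→24,f→17 18:n→18,4→18,x→19,i→18,f→10 19:n→20,4→19,x→19,i→19,f→10 20:n→15,4→20,x→15,i→20,f→20 21:n→20,4→21,x→19,i→21,f→21 22:n→10,4→22,x→22,i→25,f→10 23:n→10,4→23,x→22,i→26,f→23 24:n→10,4→26,x→14,i→24,f→24 25:n→10,4→25,x→19,i→25,f→10 26:n→10,4→26,x→19,i→26,f→26 (ε-aug+det+¬).
'nixnn': run [38, 35, 27, 19, 5, 2] end={s30,s49} ∉↓L; 5/5 deletions ∈↓L.
'fn4xfn': N↓-sim [38, 34, 28, 20, 12, 5, 2] end={s30,s49} rej; 6/6 deletions ∈↓L.
'fnixnx': N↓-sim [38, 34, 28, 18, 10, 4, 2] end={s30,s49} ∉↓L; 6/6 del acc.
3 words, ⪯-incomp.

Antichain: [nixnn, fn4xfn, fnixnx].


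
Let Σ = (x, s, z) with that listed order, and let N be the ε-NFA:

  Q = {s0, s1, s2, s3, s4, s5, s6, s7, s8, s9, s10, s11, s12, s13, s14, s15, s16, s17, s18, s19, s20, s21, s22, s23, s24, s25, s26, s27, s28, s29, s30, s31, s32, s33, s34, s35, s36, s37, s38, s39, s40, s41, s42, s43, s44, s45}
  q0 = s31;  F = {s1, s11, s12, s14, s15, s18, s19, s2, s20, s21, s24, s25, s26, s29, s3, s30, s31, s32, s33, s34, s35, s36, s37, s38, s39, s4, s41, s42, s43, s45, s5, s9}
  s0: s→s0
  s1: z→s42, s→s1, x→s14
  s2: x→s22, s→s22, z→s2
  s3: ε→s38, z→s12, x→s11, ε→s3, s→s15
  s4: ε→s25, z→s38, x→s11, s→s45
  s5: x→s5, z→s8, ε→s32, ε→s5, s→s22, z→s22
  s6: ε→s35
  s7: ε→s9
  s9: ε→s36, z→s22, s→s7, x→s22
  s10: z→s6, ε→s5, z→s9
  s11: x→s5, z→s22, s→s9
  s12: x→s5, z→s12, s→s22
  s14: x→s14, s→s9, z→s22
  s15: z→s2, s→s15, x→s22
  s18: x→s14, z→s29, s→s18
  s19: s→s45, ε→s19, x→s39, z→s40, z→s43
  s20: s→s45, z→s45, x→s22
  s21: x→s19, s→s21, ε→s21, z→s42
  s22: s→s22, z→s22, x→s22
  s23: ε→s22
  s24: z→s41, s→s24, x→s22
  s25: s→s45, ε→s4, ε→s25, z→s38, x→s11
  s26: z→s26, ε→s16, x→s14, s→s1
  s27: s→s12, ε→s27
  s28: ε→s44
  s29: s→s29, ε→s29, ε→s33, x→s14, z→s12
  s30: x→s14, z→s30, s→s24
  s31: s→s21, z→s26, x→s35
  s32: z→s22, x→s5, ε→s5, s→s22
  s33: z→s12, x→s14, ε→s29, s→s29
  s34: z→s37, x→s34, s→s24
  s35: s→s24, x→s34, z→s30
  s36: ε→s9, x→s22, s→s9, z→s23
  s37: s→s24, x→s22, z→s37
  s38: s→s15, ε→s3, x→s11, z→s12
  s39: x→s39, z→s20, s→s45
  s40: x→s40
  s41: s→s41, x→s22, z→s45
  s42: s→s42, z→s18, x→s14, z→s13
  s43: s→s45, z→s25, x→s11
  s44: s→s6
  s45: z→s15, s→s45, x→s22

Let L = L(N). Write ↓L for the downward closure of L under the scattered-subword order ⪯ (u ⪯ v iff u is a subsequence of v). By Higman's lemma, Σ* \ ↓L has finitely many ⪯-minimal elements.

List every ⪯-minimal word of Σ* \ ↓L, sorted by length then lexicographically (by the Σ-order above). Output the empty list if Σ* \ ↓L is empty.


min(Σ*\↓L) = [xsx, zxz, xxzx, sxszzs, sxzxxs, szzzzs].

|Q|=46, |F|=32, |δ|=131 (23 ε).
min D↑ (28 st, q0=0, F={12}): 0:x→1,s→2,z→3 1:x→4,s→5,z→6 2:x→7,s→2,z→8 3:x→9,s→10,z→3 4:x→4,s→5,z→11 5:x→12,s→5,z→13 6:x→9,s→5,z→6 7:x→14,s→15,z→16 8:x→9,s→8,z→17 9:x→9,s→18,z→12 10:x→9,s→10,z→8 11:x→12,s→5,z→11 12:x→12,s→12,z→12 13:x→12,s→13,z→15 14:x→14,s→15,z→19 15:x→12,s→15,z→20 16:x→21,s→15,z→22 17:x→9,s→17,z→23 18:x→12,s→18,z→12 19:x→12,s→15,z→15 20:x→12,s→20,z→24 21:x→25,s→18,z→12 22:x→21,s→15,z→26 23:x→9,s→23,z→27 24:x→12,s→12,z→24 25:x→25,s→12,z→12 26:x→21,s→20,z→27 27:x→25,s→12,z→27.
'xsx': run [39, 29, 10, 1] end={s22} rej; 3/3 deletions ∈↓L.
'zxz': |S_i|=[39, 33, 11, 3] end={s22,s23,s8} ∉↓L; 3/3 del acc.
'xxzx': |S_i|=[39, 29, 20, 10, 1] end={s22} rej; 4/4 del acc.
'sxszzs': run [39, 32, 23, 8, 4, 2, 1] end={s22} — reject; 6/6 del acc.
'sxzxxs': run [39, 32, 23, 20, 10, 5, 1] end={s22} ∉↓L; 6/6 del acc.
'szzzzs': |S_i|=[39, 32, 27, 22, 17, 7, 1] end={s22} rej; 6/6 deletions ∈↓L.
6 minimals (antichain).
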